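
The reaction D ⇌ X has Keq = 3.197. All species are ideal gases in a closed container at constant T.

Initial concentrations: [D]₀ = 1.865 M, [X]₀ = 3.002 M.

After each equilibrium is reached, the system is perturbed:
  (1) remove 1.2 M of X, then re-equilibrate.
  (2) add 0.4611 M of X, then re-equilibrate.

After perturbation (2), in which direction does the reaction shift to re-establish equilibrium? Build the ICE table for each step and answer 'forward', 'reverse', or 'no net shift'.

Direction: reverse

Q₀ = 1.61 vs Keq = 3.197 ⇒ Q<K, forward
Step 1:
                   D          X
  Initial      1.865      3.002
  Change     -0.7054     0.7054
  Equil         1.16      3.707
  solve Keq expr → x = 0.7054; check Q = 3.197
Then remove 1.2 M of X.
Step 2:
                   D          X
  Initial       1.16      2.507
  Change     -0.2859     0.2859
  Equil       0.8737      2.793
  solve Keq expr → x = 0.2859; check Q = 3.197
Then add 0.4611 M of X.
Step 3:
                   D          X
  Initial     0.8737      3.254
  Change      0.1099    -0.1099
  Equil       0.9836      3.145
  solve Keq expr → x = -0.1099; check Q = 3.197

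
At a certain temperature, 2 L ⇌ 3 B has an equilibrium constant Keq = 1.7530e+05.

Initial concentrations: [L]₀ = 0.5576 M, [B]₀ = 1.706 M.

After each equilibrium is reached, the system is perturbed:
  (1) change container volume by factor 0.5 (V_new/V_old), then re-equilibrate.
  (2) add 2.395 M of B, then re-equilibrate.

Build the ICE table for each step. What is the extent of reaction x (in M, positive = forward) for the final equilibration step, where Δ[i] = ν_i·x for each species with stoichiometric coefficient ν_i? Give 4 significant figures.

Q₀ = 15.97 vs Keq = 1.7530e+05 ⇒ Q<K, forward
Step 1:
                    L           B
  Initial      0.5576       1.706
  Change       -0.548       0.822
  Equil        0.0096       2.528
  solve Keq expr → x = 0.274; check Q = 1.7530e+05
Then change container volume by factor 0.5 (V_new/V_old).
Step 2:
                    L           B
  Initial      0.0192       5.056
  Change     0.007858    -0.01179
  Equil       0.02706       5.044
  solve Keq expr → x = -0.003929; check Q = 1.7530e+05
Then add 2.395 M of B.
Step 3:
                    L           B
  Initial     0.02706       7.439
  Change      0.02109    -0.03164
  Equil       0.04815       7.408
  solve Keq expr → x = -0.01055; check Q = 1.7530e+05

x = -0.01055 M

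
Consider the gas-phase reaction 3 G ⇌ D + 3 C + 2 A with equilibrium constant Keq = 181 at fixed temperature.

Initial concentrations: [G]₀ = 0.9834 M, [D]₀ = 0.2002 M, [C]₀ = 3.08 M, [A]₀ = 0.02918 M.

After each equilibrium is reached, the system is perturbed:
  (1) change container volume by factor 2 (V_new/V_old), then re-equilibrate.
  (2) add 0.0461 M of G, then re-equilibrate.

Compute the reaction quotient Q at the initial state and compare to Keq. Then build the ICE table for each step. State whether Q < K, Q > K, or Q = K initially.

Q₀ = 0.005237; Q < K (proceeds forward)

Q₀ = 0.005237 vs Keq = 181 ⇒ Q<K, forward
Step 1:
                  G         D         C         A
  init       0.9834    0.2002      3.08   0.02918
  Δ         -0.6769    0.2256    0.6769    0.4513
  eq         0.3065    0.4258     3.757    0.4804
  solve Keq expr → x = 0.2256; check Q = 181
Then change container volume by factor 2 (V_new/V_old).
Step 2:
                  G         D         C         A
  init       0.1533    0.2129     1.878    0.2402
  Δ        -0.06241    0.0208   0.06241    0.0416
  eq        0.09085    0.2337     1.941    0.2818
  solve Keq expr → x = 0.0208; check Q = 181
Then add 0.0461 M of G.
Step 3:
                  G         D         C         A
  init       0.1369    0.2337     1.941    0.2818
  Δ        -0.03728   0.01243   0.03728   0.02485
  eq        0.09967    0.2461     1.978    0.3067
  solve Keq expr → x = 0.01243; check Q = 181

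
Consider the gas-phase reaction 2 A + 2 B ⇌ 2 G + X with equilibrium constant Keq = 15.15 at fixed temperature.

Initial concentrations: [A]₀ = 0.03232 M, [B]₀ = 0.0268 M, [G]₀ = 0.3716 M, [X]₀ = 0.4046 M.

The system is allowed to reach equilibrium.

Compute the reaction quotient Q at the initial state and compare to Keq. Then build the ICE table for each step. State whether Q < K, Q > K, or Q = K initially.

Q₀ = 7.4467e+04 vs Keq = 15.15 ⇒ Q>K, reverse
Step 1:
                  A         B         G         X
  init      0.03232    0.0268    0.3716    0.4046
  Δ          0.1508    0.1508   -0.1508  -0.07542
  eq         0.1832    0.1776    0.2208    0.3292
  solve Keq expr → x = -0.07542; check Q = 15.15

Q₀ = 7.4467e+04; Q > K (proceeds reverse)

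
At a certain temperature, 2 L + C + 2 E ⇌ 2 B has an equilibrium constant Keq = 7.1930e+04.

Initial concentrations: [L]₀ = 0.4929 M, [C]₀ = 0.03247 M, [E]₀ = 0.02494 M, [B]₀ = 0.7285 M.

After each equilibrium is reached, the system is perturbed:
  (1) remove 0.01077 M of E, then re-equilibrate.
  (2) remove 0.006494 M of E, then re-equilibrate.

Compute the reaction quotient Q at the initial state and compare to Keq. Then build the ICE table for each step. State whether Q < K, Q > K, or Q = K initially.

Q₀ = 1.0816e+05; Q > K (proceeds reverse)

Q₀ = 1.0816e+05 vs Keq = 7.1930e+04 ⇒ Q>K, reverse
Step 1:
                    L           C           E           B
  I            0.4929     0.03247     0.02494      0.7285
  C          0.004261     0.00213    0.004261   -0.004261
  E            0.4972      0.0346      0.0292      0.7242
  solve Keq expr → x = -0.00213; check Q = 7.1930e+04
Then remove 0.01077 M of E.
Step 2:
                    L           C           E           B
  I            0.4972      0.0346     0.01843      0.7242
  C          0.008378    0.004189    0.008378   -0.008378
  E            0.5055     0.03879     0.02681      0.7159
  solve Keq expr → x = -0.004189; check Q = 7.1930e+04
Then remove 0.006494 M of E.
Step 3:
                    L           C           E           B
  I            0.5055     0.03879     0.02031      0.7159
  C           0.00519    0.002595     0.00519    -0.00519
  E            0.5107     0.04138      0.0255      0.7107
  solve Keq expr → x = -0.002595; check Q = 7.1930e+04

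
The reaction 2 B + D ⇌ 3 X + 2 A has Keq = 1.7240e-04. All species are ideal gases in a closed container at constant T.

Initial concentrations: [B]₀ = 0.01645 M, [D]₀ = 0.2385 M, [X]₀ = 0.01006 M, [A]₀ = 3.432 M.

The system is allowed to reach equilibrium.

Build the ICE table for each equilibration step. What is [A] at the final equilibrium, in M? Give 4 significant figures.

[A]_eq = 3.426 M

Q₀ = 0.1858 vs Keq = 1.7240e-04 ⇒ Q>K, reverse
Step 1:
                    B           D           X           A
  init        0.01645      0.2385     0.01006       3.432
  Δ            0.0059     0.00295    -0.00885     -0.0059
  eq          0.02235      0.2415     0.00121       3.426
  solve Keq expr → x = -0.00295; check Q = 1.7240e-04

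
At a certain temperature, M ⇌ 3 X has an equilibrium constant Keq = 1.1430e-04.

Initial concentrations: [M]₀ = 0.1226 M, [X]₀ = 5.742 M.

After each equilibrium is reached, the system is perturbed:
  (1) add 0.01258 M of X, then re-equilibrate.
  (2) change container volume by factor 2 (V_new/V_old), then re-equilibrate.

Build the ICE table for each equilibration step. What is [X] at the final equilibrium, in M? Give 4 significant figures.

Q₀ = 1544 vs Keq = 1.1430e-04 ⇒ Q>K, reverse
Step 1:
                  M         X
  I          0.1226     5.742
  C           1.894    -5.681
  E           2.016   0.06131
  solve Keq expr → x = -1.894; check Q = 1.1430e-04
Then add 0.01258 M of X.
Step 2:
                  M         X
  I           2.016   0.07389
  C        0.004179  -0.01254
  E            2.02   0.06135
  solve Keq expr → x = -0.004179; check Q = 1.1430e-04
Then change container volume by factor 2 (V_new/V_old).
Step 3:
                  M         X
  I            1.01   0.03068
  C       -0.005974   0.01792
  E           1.004    0.0486
  solve Keq expr → x = 0.005974; check Q = 1.1430e-04

[X]_eq = 0.0486 M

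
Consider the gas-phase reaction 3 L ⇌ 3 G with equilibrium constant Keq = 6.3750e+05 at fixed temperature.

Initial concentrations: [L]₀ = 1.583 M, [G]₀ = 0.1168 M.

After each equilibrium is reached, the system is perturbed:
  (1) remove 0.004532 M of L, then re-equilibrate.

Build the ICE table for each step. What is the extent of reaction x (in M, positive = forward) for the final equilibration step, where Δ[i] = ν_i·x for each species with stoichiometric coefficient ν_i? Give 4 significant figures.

x = -0.001493 M

Q₀ = 4.0169e-04 vs Keq = 6.3750e+05 ⇒ Q<K, forward
Step 1:
                    L           G
  I             1.583      0.1168
  C            -1.563       1.563
  E           0.01952        1.68
  solve Keq expr → x = 0.5212; check Q = 6.3750e+05
Then remove 0.004532 M of L.
Step 2:
                    L           G
  I           0.01499        1.68
  C           0.00448    -0.00448
  E           0.01947       1.676
  solve Keq expr → x = -0.001493; check Q = 6.3750e+05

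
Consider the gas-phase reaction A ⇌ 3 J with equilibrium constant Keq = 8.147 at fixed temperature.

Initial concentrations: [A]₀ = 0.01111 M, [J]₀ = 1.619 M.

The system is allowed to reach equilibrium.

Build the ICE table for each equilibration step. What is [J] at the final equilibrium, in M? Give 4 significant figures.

[J]_eq = 1.126 M

Q₀ = 382 vs Keq = 8.147 ⇒ Q>K, reverse
Step 1:
                    A           J
  init        0.01111       1.619
  Δ            0.1642     -0.4927
  eq           0.1754       1.126
  solve Keq expr → x = -0.1642; check Q = 8.147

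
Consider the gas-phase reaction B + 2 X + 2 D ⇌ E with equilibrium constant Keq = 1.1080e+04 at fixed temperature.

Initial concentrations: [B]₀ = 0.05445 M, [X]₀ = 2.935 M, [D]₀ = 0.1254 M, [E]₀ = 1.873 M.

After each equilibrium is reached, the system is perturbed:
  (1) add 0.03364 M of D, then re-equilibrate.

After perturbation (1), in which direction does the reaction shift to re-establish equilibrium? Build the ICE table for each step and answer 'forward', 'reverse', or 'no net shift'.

Direction: forward

Q₀ = 253.9 vs Keq = 1.1080e+04 ⇒ Q<K, forward
Step 1:
                  B         X         D         E
  init      0.05445     2.935    0.1254     1.873
  Δ        -0.04202  -0.08404  -0.08404   0.04202
  eq        0.01243     2.851   0.04136     1.915
  solve Keq expr → x = 0.04202; check Q = 1.1080e+04
Then add 0.03364 M of D.
Step 2:
                  B         X         D         E
  init      0.01243     2.851     0.075     1.915
  Δ       -0.006739  -0.01348  -0.01348  0.006739
  eq       0.005691     2.837   0.06152     1.922
  solve Keq expr → x = 0.006739; check Q = 1.1080e+04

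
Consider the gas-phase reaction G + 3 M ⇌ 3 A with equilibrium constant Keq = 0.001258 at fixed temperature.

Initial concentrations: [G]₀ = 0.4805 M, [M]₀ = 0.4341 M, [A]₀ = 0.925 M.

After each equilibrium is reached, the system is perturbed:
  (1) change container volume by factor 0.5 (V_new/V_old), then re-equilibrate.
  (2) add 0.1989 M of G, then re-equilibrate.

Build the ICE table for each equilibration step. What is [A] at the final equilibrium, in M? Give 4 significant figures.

[A]_eq = 0.3088 M

Q₀ = 20.14 vs Keq = 0.001258 ⇒ Q>K, reverse
Step 1:
                    G           M           A
  Initial      0.4805      0.4341       0.925
  Change       0.2679      0.8037     -0.8037
  Equil        0.7484       1.238      0.1213
  solve Keq expr → x = -0.2679; check Q = 0.001258
Then change container volume by factor 0.5 (V_new/V_old).
Step 2:
                    G           M           A
  Initial       1.497       2.476      0.2426
  Change     -0.01835    -0.05504     0.05504
  Equil         1.478       2.421      0.2977
  solve Keq expr → x = 0.01835; check Q = 0.001258
Then add 0.1989 M of G.
Step 3:
                    G           M           A
  Initial       1.677       2.421      0.2977
  Change    -0.003712    -0.01114     0.01114
  Equil         1.674       2.409      0.3088
  solve Keq expr → x = 0.003712; check Q = 0.001258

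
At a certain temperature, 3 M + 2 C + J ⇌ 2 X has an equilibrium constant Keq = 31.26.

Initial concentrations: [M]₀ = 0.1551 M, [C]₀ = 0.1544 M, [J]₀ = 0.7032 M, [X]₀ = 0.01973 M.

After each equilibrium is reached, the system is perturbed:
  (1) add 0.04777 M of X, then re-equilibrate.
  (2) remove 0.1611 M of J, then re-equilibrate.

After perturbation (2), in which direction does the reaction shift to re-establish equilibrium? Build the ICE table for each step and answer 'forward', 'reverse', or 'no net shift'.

Q₀ = 6.224 vs Keq = 31.26 ⇒ Q<K, forward
Step 1:
                  M         C         J         X
  I          0.1551    0.1544    0.7032   0.01973
  C        -0.01968  -0.01312 -0.006561   0.01312
  E          0.1354    0.1413    0.6966   0.03285
  solve Keq expr → x = 0.006561; check Q = 31.26
Then add 0.04777 M of X.
Step 2:
                  M         C         J         X
  I          0.1354    0.1413    0.6966   0.08062
  C         0.03702   0.02468   0.01234  -0.02468
  E          0.1724     0.166     0.709   0.05594
  solve Keq expr → x = -0.01234; check Q = 31.26
Then remove 0.1611 M of J.
Step 3:
                  M         C         J         X
  I          0.1724     0.166    0.5479   0.05594
  C        0.005125  0.003417  0.001708 -0.003417
  E          0.1776    0.1694    0.5496   0.05253
  solve Keq expr → x = -0.001708; check Q = 31.26

Direction: reverse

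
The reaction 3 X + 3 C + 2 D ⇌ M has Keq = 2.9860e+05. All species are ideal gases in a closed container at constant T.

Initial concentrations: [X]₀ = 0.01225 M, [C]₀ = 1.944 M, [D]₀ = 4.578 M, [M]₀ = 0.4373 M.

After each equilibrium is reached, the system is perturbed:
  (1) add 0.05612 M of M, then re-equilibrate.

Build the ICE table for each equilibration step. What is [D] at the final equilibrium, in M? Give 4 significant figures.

Q₀ = 1545 vs Keq = 2.9860e+05 ⇒ Q<K, forward
Step 1:
                    X           C           D           M
  I           0.01225       1.944       4.578      0.4373
  C          -0.01011    -0.01011   -0.006742    0.003371
  E          0.002137       1.934       4.571      0.4407
  solve Keq expr → x = 0.003371; check Q = 2.9860e+05
Then add 0.05612 M of M.
Step 2:
                    X           C           D           M
  I          0.002137       1.934       4.571      0.4968
  C        8.6971e-05  8.6971e-05  5.7981e-05 -2.8990e-05
  E          0.002224       1.934       4.571      0.4968
  solve Keq expr → x = -2.8990e-05; check Q = 2.9860e+05

[D]_eq = 4.571 M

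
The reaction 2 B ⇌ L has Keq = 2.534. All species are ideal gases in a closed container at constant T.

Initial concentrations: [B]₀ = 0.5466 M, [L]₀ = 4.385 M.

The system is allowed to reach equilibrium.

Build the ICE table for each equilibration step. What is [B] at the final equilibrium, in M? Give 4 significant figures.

[B]_eq = 1.261 M

Q₀ = 14.68 vs Keq = 2.534 ⇒ Q>K, reverse
Step 1:
                   B          L
  I           0.5466      4.385
  C           0.7142    -0.3571
  E            1.261      4.028
  solve Keq expr → x = -0.3571; check Q = 2.534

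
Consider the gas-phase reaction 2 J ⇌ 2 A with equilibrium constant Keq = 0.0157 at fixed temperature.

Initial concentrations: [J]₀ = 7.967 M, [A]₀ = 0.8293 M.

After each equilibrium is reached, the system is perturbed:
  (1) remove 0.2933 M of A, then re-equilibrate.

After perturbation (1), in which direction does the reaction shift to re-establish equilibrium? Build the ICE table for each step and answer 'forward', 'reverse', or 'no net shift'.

Direction: forward

Q₀ = 0.01084 vs Keq = 0.0157 ⇒ Q<K, forward
Step 1:
                    J           A
  Initial       7.967      0.8293
  Change      -0.1501      0.1501
  Equil         7.817      0.9794
  solve Keq expr → x = 0.07507; check Q = 0.0157
Then remove 0.2933 M of A.
Step 2:
                    J           A
  Initial       7.817      0.6861
  Change      -0.2606      0.2606
  Equil         7.556      0.9468
  solve Keq expr → x = 0.1303; check Q = 0.0157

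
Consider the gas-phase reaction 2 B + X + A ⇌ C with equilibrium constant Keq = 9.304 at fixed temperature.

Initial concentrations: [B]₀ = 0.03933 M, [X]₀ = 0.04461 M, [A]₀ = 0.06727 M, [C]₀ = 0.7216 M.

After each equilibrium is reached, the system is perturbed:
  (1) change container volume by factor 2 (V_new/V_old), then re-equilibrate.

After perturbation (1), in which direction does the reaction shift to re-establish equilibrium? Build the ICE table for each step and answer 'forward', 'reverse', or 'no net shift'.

Direction: reverse

Q₀ = 1.5545e+05 vs Keq = 9.304 ⇒ Q>K, reverse
Step 1:
                    B           X           A           C
  I           0.03933     0.04461     0.06727      0.7216
  C            0.5816      0.2908      0.2908     -0.2908
  E            0.6209      0.3354      0.3581      0.4308
  solve Keq expr → x = -0.2908; check Q = 9.304
Then change container volume by factor 2 (V_new/V_old).
Step 2:
                    B           X           A           C
  I            0.3105      0.1677       0.179      0.2154
  C            0.1621     0.08103     0.08103    -0.08103
  E            0.4725      0.2487      0.2601      0.1344
  solve Keq expr → x = -0.08103; check Q = 9.304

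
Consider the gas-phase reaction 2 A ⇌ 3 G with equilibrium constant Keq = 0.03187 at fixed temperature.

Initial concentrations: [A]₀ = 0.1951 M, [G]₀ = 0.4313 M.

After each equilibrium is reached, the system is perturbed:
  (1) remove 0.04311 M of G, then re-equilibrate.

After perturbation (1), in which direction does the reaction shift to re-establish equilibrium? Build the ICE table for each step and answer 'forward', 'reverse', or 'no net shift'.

Direction: forward

Q₀ = 2.108 vs Keq = 0.03187 ⇒ Q>K, reverse
Step 1:
                    A           G
  Initial      0.1951      0.4313
  Change        0.178      -0.267
  Equil        0.3731      0.1643
  solve Keq expr → x = -0.089; check Q = 0.03187
Then remove 0.04311 M of G.
Step 2:
                    A           G
  Initial      0.3731      0.1212
  Change     -0.02399     0.03599
  Equil        0.3491      0.1572
  solve Keq expr → x = 0.012; check Q = 0.03187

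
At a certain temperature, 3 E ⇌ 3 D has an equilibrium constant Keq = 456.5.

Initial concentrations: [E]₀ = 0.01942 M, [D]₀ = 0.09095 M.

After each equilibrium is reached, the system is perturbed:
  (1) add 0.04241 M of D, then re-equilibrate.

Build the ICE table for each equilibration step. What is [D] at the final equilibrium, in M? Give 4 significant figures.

Q₀ = 102.7 vs Keq = 456.5 ⇒ Q<K, forward
Step 1:
                   E          D
  Initial    0.01942    0.09095
  Change   -0.006734   0.006734
  Equil      0.01269    0.09768
  solve Keq expr → x = 0.002245; check Q = 456.5
Then add 0.04241 M of D.
Step 2:
                   E          D
  Initial    0.01269     0.1401
  Change    0.004875  -0.004875
  Equil      0.01756     0.1352
  solve Keq expr → x = -0.001625; check Q = 456.5

[D]_eq = 0.1352 M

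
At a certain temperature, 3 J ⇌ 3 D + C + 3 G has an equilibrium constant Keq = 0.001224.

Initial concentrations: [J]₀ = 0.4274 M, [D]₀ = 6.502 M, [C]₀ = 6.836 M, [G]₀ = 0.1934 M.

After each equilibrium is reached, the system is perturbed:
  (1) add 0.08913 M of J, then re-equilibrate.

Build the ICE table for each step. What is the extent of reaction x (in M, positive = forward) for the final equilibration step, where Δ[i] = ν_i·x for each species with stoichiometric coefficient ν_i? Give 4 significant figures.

x = 2.6337e-04 M

Q₀ = 174.1 vs Keq = 0.001224 ⇒ Q>K, reverse
Step 1:
                  J         D         C         G
  init       0.4274     6.502     6.836    0.1934
  Δ          0.1879   -0.1879  -0.06263   -0.1879
  eq         0.6153     6.314     6.773  0.005509
  solve Keq expr → x = -0.06263; check Q = 0.001224
Then add 0.08913 M of J.
Step 2:
                  J         D         C         G
  init       0.7044     6.314     6.773  0.005509
  Δ       -7.9012e-04 7.9012e-04 2.6337e-04 7.9012e-04
  eq         0.7036     6.315     6.774  0.006299
  solve Keq expr → x = 2.6337e-04; check Q = 0.001224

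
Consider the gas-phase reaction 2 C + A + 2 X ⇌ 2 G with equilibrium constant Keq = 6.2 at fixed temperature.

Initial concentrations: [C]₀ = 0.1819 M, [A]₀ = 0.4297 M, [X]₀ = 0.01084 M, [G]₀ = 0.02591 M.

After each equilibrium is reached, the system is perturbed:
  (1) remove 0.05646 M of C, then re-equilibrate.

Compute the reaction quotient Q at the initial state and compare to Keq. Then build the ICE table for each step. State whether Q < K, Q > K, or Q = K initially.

Q₀ = 401.8; Q > K (proceeds reverse)

Q₀ = 401.8 vs Keq = 6.2 ⇒ Q>K, reverse
Step 1:
                   C          A          X          G
  init        0.1819     0.4297    0.01084    0.02591
  Δ          0.01684   0.008421    0.01684   -0.01684
  eq          0.1987     0.4381    0.02768   0.009068
  solve Keq expr → x = -0.008421; check Q = 6.2
Then remove 0.05646 M of C.
Step 2:
                   C          A          X          G
  init        0.1423     0.4381    0.02768   0.009068
  Δ         0.002001      0.001   0.002001  -0.002001
  eq          0.1443     0.4391    0.02968   0.007067
  solve Keq expr → x = -0.001; check Q = 6.2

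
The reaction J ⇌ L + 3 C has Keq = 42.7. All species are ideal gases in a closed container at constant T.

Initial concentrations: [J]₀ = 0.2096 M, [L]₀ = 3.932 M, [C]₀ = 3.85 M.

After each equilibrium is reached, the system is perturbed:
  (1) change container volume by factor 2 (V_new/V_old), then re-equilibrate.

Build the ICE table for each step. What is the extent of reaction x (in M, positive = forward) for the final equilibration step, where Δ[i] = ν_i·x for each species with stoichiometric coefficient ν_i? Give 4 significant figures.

Q₀ = 1071 vs Keq = 42.7 ⇒ Q>K, reverse
Step 1:
                    J           L           C
  I            0.2096       3.932        3.85
  C            0.5682     -0.5682      -1.705
  E            0.7778       3.364       2.145
  solve Keq expr → x = -0.5682; check Q = 42.7
Then change container volume by factor 2 (V_new/V_old).
Step 2:
                    J           L           C
  I            0.3889       1.682       1.073
  C           -0.1921      0.1921      0.5763
  E            0.1968       1.874       1.649
  solve Keq expr → x = 0.1921; check Q = 42.7

x = 0.1921 M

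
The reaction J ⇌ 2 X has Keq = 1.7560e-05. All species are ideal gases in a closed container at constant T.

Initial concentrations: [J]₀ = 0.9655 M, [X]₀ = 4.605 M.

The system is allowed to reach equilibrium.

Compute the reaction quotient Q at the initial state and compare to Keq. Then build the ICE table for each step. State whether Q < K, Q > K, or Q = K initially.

Q₀ = 21.96 vs Keq = 1.7560e-05 ⇒ Q>K, reverse
Step 1:
                   J          X
  Initial     0.9655      4.605
  Change       2.299     -4.597
  Equil        3.264   0.007571
  solve Keq expr → x = -2.299; check Q = 1.7560e-05

Q₀ = 21.96; Q > K (proceeds reverse)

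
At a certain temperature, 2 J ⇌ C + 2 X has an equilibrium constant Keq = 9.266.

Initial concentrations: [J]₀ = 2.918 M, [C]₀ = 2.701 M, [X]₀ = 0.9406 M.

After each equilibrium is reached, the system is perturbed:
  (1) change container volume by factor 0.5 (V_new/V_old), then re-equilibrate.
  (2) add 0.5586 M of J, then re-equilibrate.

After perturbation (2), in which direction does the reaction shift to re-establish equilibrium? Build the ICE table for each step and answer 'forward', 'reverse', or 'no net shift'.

Q₀ = 0.2806 vs Keq = 9.266 ⇒ Q<K, forward
Step 1:
                    J           C           X
  Initial       2.918       2.701      0.9406
  Change       -1.458      0.7292       1.458
  Equil          1.46        3.43       2.399
  solve Keq expr → x = 0.7292; check Q = 9.266
Then change container volume by factor 0.5 (V_new/V_old).
Step 2:
                    J           C           X
  Initial       2.919        6.86       4.798
  Change       0.6066     -0.3033     -0.6066
  Equil         3.526       6.557       4.191
  solve Keq expr → x = -0.3033; check Q = 9.266
Then add 0.5586 M of J.
Step 3:
                    J           C           X
  Initial       4.084       6.557       4.191
  Change      -0.2816      0.1408      0.2816
  Equil         3.803       6.698       4.473
  solve Keq expr → x = 0.1408; check Q = 9.266

Direction: forward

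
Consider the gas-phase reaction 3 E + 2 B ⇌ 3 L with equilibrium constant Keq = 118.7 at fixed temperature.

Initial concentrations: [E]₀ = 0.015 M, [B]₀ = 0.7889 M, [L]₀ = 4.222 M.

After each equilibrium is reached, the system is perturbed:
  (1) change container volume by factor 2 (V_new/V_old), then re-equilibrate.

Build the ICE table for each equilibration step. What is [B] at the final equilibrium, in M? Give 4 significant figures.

Q₀ = 3.5829e+07 vs Keq = 118.7 ⇒ Q>K, reverse
Step 1:
                   E          B          L
  init         0.015     0.7889      4.222
  Δ           0.6293     0.4196    -0.6293
  eq          0.6443      1.208      3.593
  solve Keq expr → x = -0.2098; check Q = 118.7
Then change container volume by factor 2 (V_new/V_old).
Step 2:
                   E          B          L
  init        0.3222     0.6042      1.796
  Δ           0.1181    0.07876    -0.1181
  eq          0.4403      0.683      1.678
  solve Keq expr → x = -0.03938; check Q = 118.7

[B]_eq = 0.683 M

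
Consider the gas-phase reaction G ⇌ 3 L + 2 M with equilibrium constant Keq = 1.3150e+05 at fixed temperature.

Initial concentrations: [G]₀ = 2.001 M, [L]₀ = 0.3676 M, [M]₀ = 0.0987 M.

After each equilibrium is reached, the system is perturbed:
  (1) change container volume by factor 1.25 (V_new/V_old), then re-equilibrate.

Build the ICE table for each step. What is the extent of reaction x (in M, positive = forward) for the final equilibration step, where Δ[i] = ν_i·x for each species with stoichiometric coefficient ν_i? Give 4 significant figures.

x = 0.01407 M

Q₀ = 2.4183e-04 vs Keq = 1.3150e+05 ⇒ Q<K, forward
Step 1:
                    G           L           M
  I             2.001      0.3676      0.0987
  C             -1.97       5.911       3.941
  E           0.03071       6.278       4.039
  solve Keq expr → x = 1.97; check Q = 1.3150e+05
Then change container volume by factor 1.25 (V_new/V_old).
Step 2:
                    G           L           M
  I           0.02457       5.023       3.231
  C          -0.01407      0.0422     0.02814
  E            0.0105       5.065        3.26
  solve Keq expr → x = 0.01407; check Q = 1.3150e+05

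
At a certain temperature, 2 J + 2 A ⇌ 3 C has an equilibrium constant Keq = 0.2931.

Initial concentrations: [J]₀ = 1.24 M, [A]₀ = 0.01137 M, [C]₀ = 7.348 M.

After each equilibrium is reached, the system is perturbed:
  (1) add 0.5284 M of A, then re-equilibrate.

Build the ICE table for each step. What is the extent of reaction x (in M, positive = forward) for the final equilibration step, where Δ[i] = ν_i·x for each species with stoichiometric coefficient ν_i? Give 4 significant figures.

x = 0.07123 M

Q₀ = 1.9959e+06 vs Keq = 0.2931 ⇒ Q>K, reverse
Step 1:
                  J         A         C
  I            1.24   0.01137     7.348
  C           2.727     2.727     -4.09
  E           3.967     2.738     3.258
  solve Keq expr → x = -1.363; check Q = 0.2931
Then add 0.5284 M of A.
Step 2:
                  J         A         C
  I           3.967     3.267     3.258
  C         -0.1425   -0.1425    0.2137
  E           3.824     3.124     3.472
  solve Keq expr → x = 0.07123; check Q = 0.2931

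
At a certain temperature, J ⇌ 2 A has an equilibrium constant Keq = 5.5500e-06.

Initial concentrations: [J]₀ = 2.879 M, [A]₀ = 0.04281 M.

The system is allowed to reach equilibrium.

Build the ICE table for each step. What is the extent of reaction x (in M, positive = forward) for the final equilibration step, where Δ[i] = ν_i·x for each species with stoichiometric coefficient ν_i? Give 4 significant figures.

x = -0.0194 M

Q₀ = 6.3657e-04 vs Keq = 5.5500e-06 ⇒ Q>K, reverse
Step 1:
                   J          A
  init         2.879    0.04281
  Δ           0.0194    -0.0388
  eq           2.898   0.004011
  solve Keq expr → x = -0.0194; check Q = 5.5500e-06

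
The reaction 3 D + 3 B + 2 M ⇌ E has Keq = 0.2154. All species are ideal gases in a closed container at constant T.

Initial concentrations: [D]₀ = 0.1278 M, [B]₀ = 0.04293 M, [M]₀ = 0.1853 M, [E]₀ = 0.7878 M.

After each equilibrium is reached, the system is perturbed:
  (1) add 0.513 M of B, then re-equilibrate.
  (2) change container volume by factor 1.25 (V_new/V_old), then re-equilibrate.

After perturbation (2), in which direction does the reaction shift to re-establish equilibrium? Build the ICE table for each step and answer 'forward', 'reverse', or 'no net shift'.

Direction: reverse

Q₀ = 1.3893e+08 vs Keq = 0.2154 ⇒ Q>K, reverse
Step 1:
                    D           B           M           E
  init         0.1278     0.04293      0.1853      0.7878
  Δ             1.076       1.076      0.7174     -0.3587
  eq            1.204       1.119      0.9027      0.4291
  solve Keq expr → x = -0.3587; check Q = 0.2154
Then add 0.513 M of B.
Step 2:
                    D           B           M           E
  init          1.204       1.632      0.9027      0.4291
  Δ           -0.1636     -0.1636     -0.1091     0.05453
  eq             1.04       1.468      0.7936      0.4836
  solve Keq expr → x = 0.05453; check Q = 0.2154
Then change container volume by factor 1.25 (V_new/V_old).
Step 3:
                    D           B           M           E
  init         0.8322       1.175      0.6349      0.3869
  Δ             0.184       0.184      0.1227    -0.06135
  eq            1.016       1.359      0.7576      0.3256
  solve Keq expr → x = -0.06135; check Q = 0.2154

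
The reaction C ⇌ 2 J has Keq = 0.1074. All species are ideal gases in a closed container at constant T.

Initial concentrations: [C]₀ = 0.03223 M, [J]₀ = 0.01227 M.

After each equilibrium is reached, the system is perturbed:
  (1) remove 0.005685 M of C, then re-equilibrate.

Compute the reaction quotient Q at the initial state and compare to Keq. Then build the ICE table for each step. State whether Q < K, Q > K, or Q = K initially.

Q₀ = 0.004671; Q < K (proceeds forward)

Q₀ = 0.004671 vs Keq = 0.1074 ⇒ Q<K, forward
Step 1:
                   C          J
  init       0.03223    0.01227
  Δ         -0.01523    0.03046
  eq           0.017    0.04273
  solve Keq expr → x = 0.01523; check Q = 0.1074
Then remove 0.005685 M of C.
Step 2:
                   C          J
  init       0.01132    0.04273
  Δ         0.002268  -0.004535
  eq         0.01358    0.03819
  solve Keq expr → x = -0.002268; check Q = 0.1074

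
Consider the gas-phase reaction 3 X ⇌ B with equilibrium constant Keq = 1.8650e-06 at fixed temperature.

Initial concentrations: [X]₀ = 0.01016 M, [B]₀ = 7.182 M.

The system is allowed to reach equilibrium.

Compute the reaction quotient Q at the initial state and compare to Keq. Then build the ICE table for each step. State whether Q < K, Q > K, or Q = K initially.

Q₀ = 6.8480e+06; Q > K (proceeds reverse)

Q₀ = 6.8480e+06 vs Keq = 1.8650e-06 ⇒ Q>K, reverse
Step 1:
                   X          B
  init       0.01016      7.182
  Δ            21.49     -7.163
  eq            21.5    0.01854
  solve Keq expr → x = -7.163; check Q = 1.8650e-06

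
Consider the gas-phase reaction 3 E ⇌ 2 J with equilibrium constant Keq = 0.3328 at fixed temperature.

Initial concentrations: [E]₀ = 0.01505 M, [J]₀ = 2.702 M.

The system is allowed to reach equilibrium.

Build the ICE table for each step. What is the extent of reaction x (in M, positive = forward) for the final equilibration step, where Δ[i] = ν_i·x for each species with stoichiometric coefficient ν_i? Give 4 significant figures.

Q₀ = 2.1417e+06 vs Keq = 0.3328 ⇒ Q>K, reverse
Step 1:
                    E           J
  I           0.01505       2.702
  C              1.85      -1.233
  E             1.865       1.469
  solve Keq expr → x = -0.6165; check Q = 0.3328

x = -0.6165 M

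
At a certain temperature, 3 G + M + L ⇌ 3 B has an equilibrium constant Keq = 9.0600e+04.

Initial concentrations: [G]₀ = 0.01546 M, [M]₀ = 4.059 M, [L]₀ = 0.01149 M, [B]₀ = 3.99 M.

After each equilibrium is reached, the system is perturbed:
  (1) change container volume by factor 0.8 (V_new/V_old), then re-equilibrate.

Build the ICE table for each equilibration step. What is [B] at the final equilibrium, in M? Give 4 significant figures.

Q₀ = 3.6860e+08 vs Keq = 9.0600e+04 ⇒ Q>K, reverse
Step 1:
                    G           M           L           B
  init        0.01546       4.059     0.01149        3.99
  Δ            0.1269      0.0423      0.0423     -0.1269
  eq           0.1424       4.101     0.05379       3.863
  solve Keq expr → x = -0.0423; check Q = 9.0600e+04
Then change container volume by factor 0.8 (V_new/V_old).
Step 2:
                    G           M           L           B
  init         0.1779       5.127     0.06723       4.829
  Δ          -0.01882   -0.006274   -0.006274     0.01882
  eq           0.1591        5.12     0.06096       4.848
  solve Keq expr → x = 0.006274; check Q = 9.0600e+04

[B]_eq = 4.848 M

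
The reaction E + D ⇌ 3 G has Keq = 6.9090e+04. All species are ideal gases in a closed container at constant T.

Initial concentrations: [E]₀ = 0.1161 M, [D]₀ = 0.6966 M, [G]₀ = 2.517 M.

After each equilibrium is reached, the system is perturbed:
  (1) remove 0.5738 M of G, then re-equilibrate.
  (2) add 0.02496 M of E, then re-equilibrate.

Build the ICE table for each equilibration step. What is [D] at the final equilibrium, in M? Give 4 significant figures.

Q₀ = 197.2 vs Keq = 6.9090e+04 ⇒ Q<K, forward
Step 1:
                  E         D         G
  init       0.1161    0.6966     2.517
  Δ         -0.1155   -0.1155    0.3465
  eq      5.8487e-04    0.5811     2.864
  solve Keq expr → x = 0.1155; check Q = 6.9090e+04
Then remove 0.5738 M of G.
Step 2:
                  E         D         G
  init    5.8487e-04    0.5811      2.29
  Δ       -2.8536e-04 -2.8536e-04 8.5608e-04
  eq      2.9951e-04    0.5808     2.291
  solve Keq expr → x = 2.8536e-04; check Q = 6.9090e+04
Then add 0.02496 M of E.
Step 3:
                  E         D         G
  init      0.02526    0.5808     2.291
  Δ        -0.02491  -0.02491   0.07474
  eq      3.4458e-04    0.5559     2.365
  solve Keq expr → x = 0.02491; check Q = 6.9090e+04

[D]_eq = 0.5559 M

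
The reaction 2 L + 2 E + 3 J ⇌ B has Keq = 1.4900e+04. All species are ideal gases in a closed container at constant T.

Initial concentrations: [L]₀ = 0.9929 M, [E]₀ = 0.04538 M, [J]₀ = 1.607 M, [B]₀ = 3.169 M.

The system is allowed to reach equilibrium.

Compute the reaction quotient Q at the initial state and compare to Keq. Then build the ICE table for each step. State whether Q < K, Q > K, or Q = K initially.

Q₀ = 376.1; Q < K (proceeds forward)

Q₀ = 376.1 vs Keq = 1.4900e+04 ⇒ Q<K, forward
Step 1:
                   L          E          J          B
  init        0.9929    0.04538      1.607      3.169
  Δ         -0.03745   -0.03745   -0.05618    0.01873
  eq          0.9554   0.007927      1.551      3.188
  solve Keq expr → x = 0.01873; check Q = 1.4900e+04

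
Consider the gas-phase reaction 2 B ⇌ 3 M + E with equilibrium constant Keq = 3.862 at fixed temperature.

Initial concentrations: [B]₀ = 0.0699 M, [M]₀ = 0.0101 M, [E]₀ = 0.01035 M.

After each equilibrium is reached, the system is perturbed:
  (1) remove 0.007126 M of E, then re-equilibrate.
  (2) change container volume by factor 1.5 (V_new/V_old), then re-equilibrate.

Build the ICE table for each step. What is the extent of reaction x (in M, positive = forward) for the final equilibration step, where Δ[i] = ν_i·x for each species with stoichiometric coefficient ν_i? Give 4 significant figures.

Q₀ = 2.1825e-06 vs Keq = 3.862 ⇒ Q<K, forward
Step 1:
                  B         M         E
  Initial    0.0699    0.0101   0.01035
  Change   -0.06607   0.09911   0.03304
  Equil    0.003825    0.1092   0.04339
  solve Keq expr → x = 0.03304; check Q = 3.862
Then remove 0.007126 M of E.
Step 2:
                  B         M         E
  Initial  0.003825    0.1092   0.03626
  Change  -2.9938e-04 4.4907e-04 1.4969e-04
  Equil    0.003526    0.1097   0.03641
  solve Keq expr → x = 1.4969e-04; check Q = 3.862
Then change container volume by factor 1.5 (V_new/V_old).
Step 3:
                  B         M         E
  Initial  0.002351   0.07311   0.02427
  Change  -7.3584e-04  0.001104 3.6792e-04
  Equil    0.001615   0.07421   0.02464
  solve Keq expr → x = 3.6792e-04; check Q = 3.862

x = 3.6792e-04 M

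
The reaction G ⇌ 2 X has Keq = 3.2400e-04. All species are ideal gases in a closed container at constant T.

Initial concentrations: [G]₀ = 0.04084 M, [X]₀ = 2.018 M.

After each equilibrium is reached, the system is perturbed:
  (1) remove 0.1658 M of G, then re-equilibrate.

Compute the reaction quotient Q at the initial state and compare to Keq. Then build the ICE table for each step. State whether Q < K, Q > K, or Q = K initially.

Q₀ = 99.71; Q > K (proceeds reverse)

Q₀ = 99.71 vs Keq = 3.2400e-04 ⇒ Q>K, reverse
Step 1:
                    G           X
  Initial     0.04084       2.018
  Change       0.9998          -2
  Equil         1.041     0.01836
  solve Keq expr → x = -0.9998; check Q = 3.2400e-04
Then remove 0.1658 M of G.
Step 2:
                    G           X
  Initial      0.8749     0.01836
  Change   7.5944e-04   -0.001519
  Equil        0.8756     0.01684
  solve Keq expr → x = -7.5944e-04; check Q = 3.2400e-04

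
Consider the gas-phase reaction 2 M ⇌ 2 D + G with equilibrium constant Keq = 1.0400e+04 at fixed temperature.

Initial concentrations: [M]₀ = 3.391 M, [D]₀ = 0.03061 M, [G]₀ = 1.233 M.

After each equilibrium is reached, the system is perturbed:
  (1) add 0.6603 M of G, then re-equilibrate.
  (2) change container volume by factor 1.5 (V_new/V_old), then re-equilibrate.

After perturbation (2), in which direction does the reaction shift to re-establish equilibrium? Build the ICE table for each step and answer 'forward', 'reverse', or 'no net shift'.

Q₀ = 1.0047e-04 vs Keq = 1.0400e+04 ⇒ Q<K, forward
Step 1:
                  M         D         G
  Initial     3.391   0.03061     1.233
  Change     -3.335     3.335     1.667
  Equil      0.0562     3.365       2.9
  solve Keq expr → x = 1.667; check Q = 1.0400e+04
Then add 0.6603 M of G.
Step 2:
                  M         D         G
  Initial    0.0562     3.365     3.561
  Change   0.005934 -0.005934 -0.002967
  Equil     0.06214     3.359     3.558
  solve Keq expr → x = -0.002967; check Q = 1.0400e+04
Then change container volume by factor 1.5 (V_new/V_old).
Step 3:
                  M         D         G
  Initial   0.04142      2.24     2.372
  Change  -0.007462  0.007462  0.003731
  Equil     0.03396     2.247     2.376
  solve Keq expr → x = 0.003731; check Q = 1.0400e+04

Direction: forward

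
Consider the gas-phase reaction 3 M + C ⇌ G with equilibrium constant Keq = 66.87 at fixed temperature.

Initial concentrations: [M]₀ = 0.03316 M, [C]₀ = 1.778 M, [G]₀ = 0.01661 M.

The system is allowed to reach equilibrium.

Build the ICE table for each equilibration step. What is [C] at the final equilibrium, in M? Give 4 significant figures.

[C]_eq = 1.783 M

Q₀ = 256.2 vs Keq = 66.87 ⇒ Q>K, reverse
Step 1:
                   M          C          G
  I          0.03316      1.778    0.01661
  C           0.0135     0.0045    -0.0045
  E          0.04666      1.783    0.01211
  solve Keq expr → x = -0.0045; check Q = 66.87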